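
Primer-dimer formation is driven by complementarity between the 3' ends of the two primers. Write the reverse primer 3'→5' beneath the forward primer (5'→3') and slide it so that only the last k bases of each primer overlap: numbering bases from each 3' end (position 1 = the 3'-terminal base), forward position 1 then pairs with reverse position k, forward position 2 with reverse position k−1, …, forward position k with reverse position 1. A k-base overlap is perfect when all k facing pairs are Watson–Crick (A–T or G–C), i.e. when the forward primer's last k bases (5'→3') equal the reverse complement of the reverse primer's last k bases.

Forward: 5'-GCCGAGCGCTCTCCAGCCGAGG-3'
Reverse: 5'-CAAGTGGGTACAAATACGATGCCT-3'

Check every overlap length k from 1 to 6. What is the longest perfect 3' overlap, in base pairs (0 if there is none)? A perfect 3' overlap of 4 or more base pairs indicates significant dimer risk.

Longest perfect overlap: 3 complementary base pairs; below the dimer-risk threshold (threshold 4).

Last 6 bases (5'→3') — forward …CCGAGG, reverse …ATGCCT.
Reverse complement of the reverse primer's last 6 bases: AGGCAT; its first k bases are the reverse complement of the reverse primer's last k bases, so a perfect k-base overlap needs the forward primer's last k bases to equal them.
Comparing (forward last k vs required): k=1: G vs A ✗; k=2: GG vs AG ✗; k=3: AGG vs AGG ✓; k=4: GAGG vs AGGC ✗; k=5: CGAGG vs AGGCA ✗; k=6: CCGAGG vs AGGCAT ✗.
Only k = 3 is perfect, so the longest perfect 3' overlap is 3.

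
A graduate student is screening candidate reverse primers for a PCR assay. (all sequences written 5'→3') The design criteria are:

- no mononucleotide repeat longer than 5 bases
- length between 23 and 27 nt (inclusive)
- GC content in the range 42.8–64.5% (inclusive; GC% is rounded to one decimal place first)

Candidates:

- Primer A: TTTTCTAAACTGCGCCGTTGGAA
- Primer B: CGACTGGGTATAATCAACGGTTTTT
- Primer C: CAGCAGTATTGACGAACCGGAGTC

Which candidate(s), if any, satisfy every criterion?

Primer A and Primer C.

Primer A (23 nt, A=5 T=8 G=5 C=5): longest run = 4 ✓; length 23 ✓; GC 10/23 = 43.5% ✓ — passes.
Primer B (25 nt, A=6 T=9 G=6 C=4): longest run = 5 ✓; length 25 ✓; GC 10/25 = 40.0%, outside 42.8–64.5% ✗ — fails.
Primer C (24 nt, A=7 T=4 G=7 C=6): longest run = 2 ✓; length 24 ✓; GC 13/24 = 54.2% ✓ — passes.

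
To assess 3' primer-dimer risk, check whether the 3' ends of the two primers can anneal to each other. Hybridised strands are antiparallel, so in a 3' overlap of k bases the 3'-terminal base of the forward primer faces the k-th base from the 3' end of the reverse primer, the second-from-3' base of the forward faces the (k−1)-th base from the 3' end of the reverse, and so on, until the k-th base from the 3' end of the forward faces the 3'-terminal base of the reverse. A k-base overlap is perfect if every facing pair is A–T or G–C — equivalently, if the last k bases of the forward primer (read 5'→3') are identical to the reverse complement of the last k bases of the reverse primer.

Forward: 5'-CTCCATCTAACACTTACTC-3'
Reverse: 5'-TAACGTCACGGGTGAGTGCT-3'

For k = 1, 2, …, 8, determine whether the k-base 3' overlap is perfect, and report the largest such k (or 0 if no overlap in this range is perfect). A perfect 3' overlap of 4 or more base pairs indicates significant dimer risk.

Last 8 bases (5'→3') — forward …ACTTACTC, reverse …TGAGTGCT.
Reverse complement of the reverse primer's last 8 bases: AGCACTCA; its first k bases are the reverse complement of the reverse primer's last k bases, so a perfect k-base overlap needs the forward primer's last k bases to equal them.
Comparing (forward last k vs required): k=1: C vs A ✗; k=2: TC vs AG ✗; k=3: CTC vs AGC ✗; k=4: ACTC vs AGCA ✗; k=5: TACTC vs AGCAC ✗; k=6: TTACTC vs AGCACT ✗; k=7: CTTACTC vs AGCACTC ✗; k=8: ACTTACTC vs AGCACTCA ✗.
No overlap length from 1 to 8 is perfect, so the longest perfect 3' overlap is 0.

Longest perfect overlap: 0 complementary base pairs; below the dimer-risk threshold (threshold 4).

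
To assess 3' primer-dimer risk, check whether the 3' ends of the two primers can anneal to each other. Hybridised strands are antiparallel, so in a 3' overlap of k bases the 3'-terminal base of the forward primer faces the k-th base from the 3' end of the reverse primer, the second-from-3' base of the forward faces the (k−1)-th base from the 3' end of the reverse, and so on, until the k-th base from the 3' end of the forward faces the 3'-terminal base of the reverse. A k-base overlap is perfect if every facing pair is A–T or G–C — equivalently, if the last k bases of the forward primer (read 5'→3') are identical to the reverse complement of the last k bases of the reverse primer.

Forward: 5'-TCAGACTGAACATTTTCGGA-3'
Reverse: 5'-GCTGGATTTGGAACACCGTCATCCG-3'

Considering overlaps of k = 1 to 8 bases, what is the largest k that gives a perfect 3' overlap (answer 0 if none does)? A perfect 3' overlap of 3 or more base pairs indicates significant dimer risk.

Longest perfect overlap: 4 complementary base pairs; significant dimer risk (threshold 3).

Last 8 bases (5'→3') — forward …TTTTCGGA, reverse …GTCATCCG.
Reverse complement of the reverse primer's last 8 bases: CGGATGAC; its first k bases are the reverse complement of the reverse primer's last k bases, so a perfect k-base overlap needs the forward primer's last k bases to equal them.
Comparing (forward last k vs required): k=1: A vs C ✗; k=2: GA vs CG ✗; k=3: GGA vs CGG ✗; k=4: CGGA vs CGGA ✓; k=5: TCGGA vs CGGAT ✗; k=6: TTCGGA vs CGGATG ✗; k=7: TTTCGGA vs CGGATGA ✗; k=8: TTTTCGGA vs CGGATGAC ✗.
Only k = 4 is perfect, so the longest perfect 3' overlap is 4.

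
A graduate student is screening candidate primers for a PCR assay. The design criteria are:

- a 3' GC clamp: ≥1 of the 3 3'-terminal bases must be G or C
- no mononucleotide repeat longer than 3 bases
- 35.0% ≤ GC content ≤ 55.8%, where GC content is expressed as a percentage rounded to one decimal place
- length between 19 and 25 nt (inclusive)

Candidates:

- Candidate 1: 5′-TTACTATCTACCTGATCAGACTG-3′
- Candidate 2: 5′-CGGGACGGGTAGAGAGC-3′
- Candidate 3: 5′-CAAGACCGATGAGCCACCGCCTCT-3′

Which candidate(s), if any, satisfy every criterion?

Candidate 1 (23 nt, A=6 T=8 G=3 C=6): 3' end CTG has 2 G/C ✓; longest run = 2 ✓; GC 9/23 = 39.1% ✓; length 23 ✓ — passes.
Candidate 2 (17 nt, A=4 T=1 G=9 C=3): 3' end AGC has 2 G/C ✓; longest run = 3 ✓; GC 12/17 = 70.6%, outside 35.0–55.8% ✗; length 17, outside 19–25 ✗ — fails.
Candidate 3 (24 nt, A=6 T=3 G=5 C=10): 3' end TCT has 1 G/C ✓; longest run = 2 ✓; GC 15/24 = 62.5%, outside 35.0–55.8% ✗; length 24 ✓ — fails.

Candidate 1 only.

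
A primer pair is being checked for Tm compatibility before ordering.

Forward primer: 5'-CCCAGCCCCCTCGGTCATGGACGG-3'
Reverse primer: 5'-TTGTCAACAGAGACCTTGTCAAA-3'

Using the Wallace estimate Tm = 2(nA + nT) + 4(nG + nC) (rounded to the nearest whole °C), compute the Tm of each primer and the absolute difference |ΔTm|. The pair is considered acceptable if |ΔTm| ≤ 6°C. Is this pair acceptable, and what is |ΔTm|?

|ΔTm| = 20°C; the pair is not acceptable.

Forward: A=3 T=3 G=7 C=11 → Tm = 2·6 + 4·18 = 84°C.
Reverse: A=8 T=6 G=4 C=5 → Tm = 2·14 + 4·9 = 64°C.
|ΔTm| = |84 − 64| = 20°C, > 6°C.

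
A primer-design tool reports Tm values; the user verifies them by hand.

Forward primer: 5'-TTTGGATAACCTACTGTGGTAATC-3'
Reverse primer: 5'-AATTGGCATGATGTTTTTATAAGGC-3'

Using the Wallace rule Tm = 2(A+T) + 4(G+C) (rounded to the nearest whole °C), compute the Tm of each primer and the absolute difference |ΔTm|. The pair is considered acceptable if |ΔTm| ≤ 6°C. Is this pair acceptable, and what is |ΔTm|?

Forward: A=6 T=9 G=5 C=4 → Tm = 2·15 + 4·9 = 66°C.
Reverse: A=7 T=10 G=6 C=2 → Tm = 2·17 + 4·8 = 66°C.
|ΔTm| = |66 − 66| = 0°C, ≤ 6°C.

|ΔTm| = 0°C; the pair is acceptable.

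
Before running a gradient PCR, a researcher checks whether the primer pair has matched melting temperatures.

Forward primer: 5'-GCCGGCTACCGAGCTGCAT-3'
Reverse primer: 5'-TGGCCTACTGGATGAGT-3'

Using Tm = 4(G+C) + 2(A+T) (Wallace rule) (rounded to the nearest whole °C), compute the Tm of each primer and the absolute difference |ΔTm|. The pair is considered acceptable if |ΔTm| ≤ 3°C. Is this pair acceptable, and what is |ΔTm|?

|ΔTm| = 12°C; the pair is not acceptable.

Forward: A=3 T=3 G=6 C=7 → Tm = 2·6 + 4·13 = 64°C.
Reverse: A=3 T=5 G=6 C=3 → Tm = 2·8 + 4·9 = 52°C.
|ΔTm| = |64 − 52| = 12°C, > 3°C.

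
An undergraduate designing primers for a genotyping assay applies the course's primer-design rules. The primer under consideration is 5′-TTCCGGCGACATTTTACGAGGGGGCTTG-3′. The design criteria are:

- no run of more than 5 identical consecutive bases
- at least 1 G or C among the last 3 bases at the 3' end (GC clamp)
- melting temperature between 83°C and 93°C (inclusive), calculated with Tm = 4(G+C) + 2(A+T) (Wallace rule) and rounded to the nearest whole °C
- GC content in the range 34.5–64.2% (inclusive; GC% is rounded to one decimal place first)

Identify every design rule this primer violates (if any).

Meets all criteria.

Base counts: A=4, T=8, G=10, C=6 (length 28).
homopolymer run: longest run = 5 ✓
GC clamp: 3' end TTG has 1 G/C ✓
Tm: Tm = 2·12 + 4·16 = 88°C ✓
GC content: GC 16/28 = 57.1% ✓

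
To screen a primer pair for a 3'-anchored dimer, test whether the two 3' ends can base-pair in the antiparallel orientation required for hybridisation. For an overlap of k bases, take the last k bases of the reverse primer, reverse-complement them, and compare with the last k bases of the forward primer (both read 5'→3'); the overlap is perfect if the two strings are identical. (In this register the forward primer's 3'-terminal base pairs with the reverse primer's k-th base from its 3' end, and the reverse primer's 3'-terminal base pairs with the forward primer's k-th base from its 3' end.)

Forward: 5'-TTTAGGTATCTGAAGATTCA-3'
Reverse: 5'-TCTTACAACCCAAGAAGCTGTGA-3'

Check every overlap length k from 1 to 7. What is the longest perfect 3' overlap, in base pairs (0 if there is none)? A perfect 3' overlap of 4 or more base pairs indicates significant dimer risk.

Longest perfect overlap: 3 complementary base pairs; below the dimer-risk threshold (threshold 4).

Last 7 bases (5'→3') — forward …AGATTCA, reverse …GCTGTGA.
Reverse complement of the reverse primer's last 7 bases: TCACAGC; its first k bases are the reverse complement of the reverse primer's last k bases, so a perfect k-base overlap needs the forward primer's last k bases to equal them.
Comparing (forward last k vs required): k=1: A vs T ✗; k=2: CA vs TC ✗; k=3: TCA vs TCA ✓; k=4: TTCA vs TCAC ✗; k=5: ATTCA vs TCACA ✗; k=6: GATTCA vs TCACAG ✗; k=7: AGATTCA vs TCACAGC ✗.
Only k = 3 is perfect, so the longest perfect 3' overlap is 3.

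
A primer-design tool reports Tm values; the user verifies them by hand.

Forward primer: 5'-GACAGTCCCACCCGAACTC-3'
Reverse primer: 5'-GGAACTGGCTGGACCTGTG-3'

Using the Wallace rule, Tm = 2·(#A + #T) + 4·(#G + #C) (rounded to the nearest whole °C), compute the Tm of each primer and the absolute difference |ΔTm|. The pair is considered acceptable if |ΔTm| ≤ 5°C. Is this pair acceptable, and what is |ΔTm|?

|ΔTm| = 0°C; the pair is acceptable.

Forward: A=5 T=2 G=3 C=9 → Tm = 2·7 + 4·12 = 62°C.
Reverse: A=3 T=4 G=8 C=4 → Tm = 2·7 + 4·12 = 62°C.
|ΔTm| = |62 − 62| = 0°C, ≤ 5°C.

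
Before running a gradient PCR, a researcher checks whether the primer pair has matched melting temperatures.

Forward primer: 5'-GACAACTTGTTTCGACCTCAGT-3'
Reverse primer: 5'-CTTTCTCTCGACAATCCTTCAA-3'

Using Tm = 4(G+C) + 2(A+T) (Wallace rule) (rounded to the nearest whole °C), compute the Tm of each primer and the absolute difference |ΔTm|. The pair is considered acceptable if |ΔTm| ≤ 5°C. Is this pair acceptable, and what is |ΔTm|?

|ΔTm| = 2°C; the pair is acceptable.

Forward: A=5 T=7 G=4 C=6 → Tm = 2·12 + 4·10 = 64°C.
Reverse: A=5 T=8 G=1 C=8 → Tm = 2·13 + 4·9 = 62°C.
|ΔTm| = |64 − 62| = 2°C, ≤ 5°C.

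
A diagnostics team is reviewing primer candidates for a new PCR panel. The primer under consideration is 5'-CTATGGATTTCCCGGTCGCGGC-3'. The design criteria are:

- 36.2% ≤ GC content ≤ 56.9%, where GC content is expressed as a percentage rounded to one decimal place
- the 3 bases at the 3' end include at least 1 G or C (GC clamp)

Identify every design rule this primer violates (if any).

Base counts: A=2, T=6, G=7, C=7 (length 22).
GC content: GC 14/22 = 63.6%, outside 36.2–56.9% ✗
GC clamp: 3' end GGC has 3 G/C ✓

Fails: GC content.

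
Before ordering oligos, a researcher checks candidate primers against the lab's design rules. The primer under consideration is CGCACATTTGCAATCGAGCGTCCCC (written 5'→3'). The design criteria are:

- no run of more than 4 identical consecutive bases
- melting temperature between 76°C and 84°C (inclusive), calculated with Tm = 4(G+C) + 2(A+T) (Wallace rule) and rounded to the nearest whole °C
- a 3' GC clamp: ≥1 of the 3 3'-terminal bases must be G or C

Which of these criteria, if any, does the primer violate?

Base counts: A=5, T=5, G=5, C=10 (length 25).
homopolymer run: longest run = 4 ✓
Tm: Tm = 2·10 + 4·15 = 80°C ✓
GC clamp: 3' end CCC has 3 G/C ✓

Meets all criteria.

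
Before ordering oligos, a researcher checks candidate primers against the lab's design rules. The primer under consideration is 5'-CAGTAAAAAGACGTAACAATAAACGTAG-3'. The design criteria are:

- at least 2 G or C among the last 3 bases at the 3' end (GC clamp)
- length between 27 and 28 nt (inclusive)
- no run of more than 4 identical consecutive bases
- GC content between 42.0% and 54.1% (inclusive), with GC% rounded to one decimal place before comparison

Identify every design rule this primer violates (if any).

Fails: GC clamp, homopolymer run, GC content.

Base counts: A=15, T=4, G=5, C=4 (length 28).
GC clamp: 3' end TAG has 1 G/C, need ≥2 ✗
length: length 28 ✓
homopolymer run: longest run = 5, exceeds 4 ✗
GC content: GC 9/28 = 32.1%, outside 42.0–54.1% ✗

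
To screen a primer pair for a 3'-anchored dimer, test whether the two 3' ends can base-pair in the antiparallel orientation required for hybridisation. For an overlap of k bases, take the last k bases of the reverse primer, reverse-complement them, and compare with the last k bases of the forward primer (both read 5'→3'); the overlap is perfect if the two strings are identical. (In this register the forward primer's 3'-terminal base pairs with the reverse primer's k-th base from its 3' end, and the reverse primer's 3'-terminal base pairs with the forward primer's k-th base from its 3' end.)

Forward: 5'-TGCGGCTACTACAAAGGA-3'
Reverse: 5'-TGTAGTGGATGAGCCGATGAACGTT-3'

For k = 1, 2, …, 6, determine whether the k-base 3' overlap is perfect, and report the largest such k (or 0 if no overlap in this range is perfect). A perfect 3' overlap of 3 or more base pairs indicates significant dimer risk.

Last 6 bases (5'→3') — forward …AAAGGA, reverse …AACGTT.
Reverse complement of the reverse primer's last 6 bases: AACGTT; its first k bases are the reverse complement of the reverse primer's last k bases, so a perfect k-base overlap needs the forward primer's last k bases to equal them.
Comparing (forward last k vs required): k=1: A vs A ✓; k=2: GA vs AA ✗; k=3: GGA vs AAC ✗; k=4: AGGA vs AACG ✗; k=5: AAGGA vs AACGT ✗; k=6: AAAGGA vs AACGTT ✗.
Only k = 1 is perfect, so the longest perfect 3' overlap is 1.

Longest perfect overlap: 1 complementary base pair; below the dimer-risk threshold (threshold 3).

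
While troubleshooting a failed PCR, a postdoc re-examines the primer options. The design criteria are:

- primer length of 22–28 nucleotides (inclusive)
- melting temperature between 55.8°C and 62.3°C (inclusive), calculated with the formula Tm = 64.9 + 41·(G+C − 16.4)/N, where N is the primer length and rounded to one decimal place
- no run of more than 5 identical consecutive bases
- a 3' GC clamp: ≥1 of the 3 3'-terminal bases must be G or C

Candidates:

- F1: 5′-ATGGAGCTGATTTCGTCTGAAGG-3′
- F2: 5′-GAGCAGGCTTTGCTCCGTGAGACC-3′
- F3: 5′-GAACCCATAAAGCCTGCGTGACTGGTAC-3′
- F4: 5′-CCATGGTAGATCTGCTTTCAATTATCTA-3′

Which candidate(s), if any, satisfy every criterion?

F1 (23 nt, A=5 T=7 G=8 C=3): length 23 ✓; Tm = 64.9 + 41·(11 − 16.4)/23 = 55.3°C, outside 55.8–62.3°C ✗; longest run = 3 ✓; 3' end AGG has 2 G/C ✓ — fails.
F2 (24 nt, A=4 T=5 G=8 C=7): length 24 ✓; Tm = 64.9 + 41·(15 − 16.4)/24 = 62.5°C, outside 55.8–62.3°C ✗; longest run = 3 ✓; 3' end ACC has 2 G/C ✓ — fails.
F3 (28 nt, A=8 T=5 G=7 C=8): length 28 ✓; Tm = 64.9 + 41·(15 − 16.4)/28 = 62.9°C, outside 55.8–62.3°C ✗; longest run = 3 ✓; 3' end TAC has 1 G/C ✓ — fails.
F4 (28 nt, A=7 T=11 G=4 C=6): length 28 ✓; Tm = 64.9 + 41·(10 − 16.4)/28 = 55.5°C, outside 55.8–62.3°C ✗; longest run = 3 ✓; 3' end CTA has 1 G/C ✓ — fails.

None of the candidates satisfy all criteria.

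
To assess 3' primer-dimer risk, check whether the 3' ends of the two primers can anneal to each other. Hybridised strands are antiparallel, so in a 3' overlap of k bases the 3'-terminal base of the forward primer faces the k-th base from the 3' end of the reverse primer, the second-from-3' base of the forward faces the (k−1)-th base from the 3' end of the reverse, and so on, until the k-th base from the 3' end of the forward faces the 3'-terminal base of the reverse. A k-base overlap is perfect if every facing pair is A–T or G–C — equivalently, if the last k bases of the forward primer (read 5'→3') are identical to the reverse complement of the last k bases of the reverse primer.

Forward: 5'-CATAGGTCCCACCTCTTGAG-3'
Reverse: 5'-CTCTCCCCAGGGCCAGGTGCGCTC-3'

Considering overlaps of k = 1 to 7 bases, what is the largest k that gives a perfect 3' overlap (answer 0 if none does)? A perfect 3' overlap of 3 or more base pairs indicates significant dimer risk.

Last 7 bases (5'→3') — forward …TCTTGAG, reverse …TGCGCTC.
Reverse complement of the reverse primer's last 7 bases: GAGCGCA; its first k bases are the reverse complement of the reverse primer's last k bases, so a perfect k-base overlap needs the forward primer's last k bases to equal them.
Comparing (forward last k vs required): k=1: G vs G ✓; k=2: AG vs GA ✗; k=3: GAG vs GAG ✓; k=4: TGAG vs GAGC ✗; k=5: TTGAG vs GAGCG ✗; k=6: CTTGAG vs GAGCGC ✗; k=7: TCTTGAG vs GAGCGCA ✗.
Perfect overlaps at k = 1, 3; the largest is 3.

Longest perfect overlap: 3 complementary base pairs; significant dimer risk (threshold 3).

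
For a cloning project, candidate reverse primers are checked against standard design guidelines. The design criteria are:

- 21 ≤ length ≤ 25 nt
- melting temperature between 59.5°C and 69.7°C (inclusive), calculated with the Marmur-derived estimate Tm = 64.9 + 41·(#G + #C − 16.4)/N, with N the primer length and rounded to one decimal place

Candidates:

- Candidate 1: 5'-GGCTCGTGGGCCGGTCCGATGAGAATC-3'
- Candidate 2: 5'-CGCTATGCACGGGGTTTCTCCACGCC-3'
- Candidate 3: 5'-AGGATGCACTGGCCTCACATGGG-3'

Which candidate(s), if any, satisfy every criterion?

Candidate 1 (27 nt, A=4 T=5 G=11 C=7): length 27, outside 21–25 ✗; Tm = 64.9 + 41·(18 − 16.4)/27 = 67.3°C ✓ — fails.
Candidate 2 (26 nt, A=3 T=6 G=7 C=10): length 26, outside 21–25 ✗; Tm = 64.9 + 41·(17 − 16.4)/26 = 65.8°C ✓ — fails.
Candidate 3 (23 nt, A=5 T=4 G=8 C=6): length 23 ✓; Tm = 64.9 + 41·(14 − 16.4)/23 = 60.6°C ✓ — passes.

Candidate 3 only.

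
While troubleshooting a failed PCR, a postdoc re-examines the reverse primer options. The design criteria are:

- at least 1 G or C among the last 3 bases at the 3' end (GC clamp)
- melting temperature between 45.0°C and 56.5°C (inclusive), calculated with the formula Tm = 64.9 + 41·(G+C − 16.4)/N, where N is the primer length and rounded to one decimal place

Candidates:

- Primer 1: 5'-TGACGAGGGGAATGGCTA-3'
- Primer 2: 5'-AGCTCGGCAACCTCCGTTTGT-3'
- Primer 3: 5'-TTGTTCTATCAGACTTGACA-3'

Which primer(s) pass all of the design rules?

Primer 1, Primer 2 and Primer 3.

Primer 1 (18 nt, A=5 T=3 G=8 C=2): 3' end CTA has 1 G/C ✓; Tm = 64.9 + 41·(10 − 16.4)/18 = 50.3°C ✓ — passes.
Primer 2 (21 nt, A=3 T=6 G=5 C=7): 3' end TGT has 1 G/C ✓; Tm = 64.9 + 41·(12 − 16.4)/21 = 56.3°C ✓ — passes.
Primer 3 (20 nt, A=5 T=8 G=3 C=4): 3' end ACA has 1 G/C ✓; Tm = 64.9 + 41·(7 − 16.4)/20 = 45.6°C ✓ — passes.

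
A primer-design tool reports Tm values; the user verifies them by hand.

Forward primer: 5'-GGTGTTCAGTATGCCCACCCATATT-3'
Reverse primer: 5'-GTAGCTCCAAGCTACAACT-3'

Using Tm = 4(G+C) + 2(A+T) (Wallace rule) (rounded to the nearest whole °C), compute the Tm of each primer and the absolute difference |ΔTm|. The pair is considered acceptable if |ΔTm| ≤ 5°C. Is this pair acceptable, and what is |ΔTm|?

Forward: A=5 T=8 G=5 C=7 → Tm = 2·13 + 4·12 = 74°C.
Reverse: A=6 T=4 G=3 C=6 → Tm = 2·10 + 4·9 = 56°C.
|ΔTm| = |74 − 56| = 18°C, > 5°C.

|ΔTm| = 18°C; the pair is not acceptable.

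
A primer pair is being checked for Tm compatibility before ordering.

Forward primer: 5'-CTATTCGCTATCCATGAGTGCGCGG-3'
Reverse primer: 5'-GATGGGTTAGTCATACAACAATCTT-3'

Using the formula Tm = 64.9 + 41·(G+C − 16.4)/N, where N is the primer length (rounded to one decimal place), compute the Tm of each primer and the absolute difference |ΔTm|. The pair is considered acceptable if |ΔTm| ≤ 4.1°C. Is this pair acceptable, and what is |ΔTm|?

Forward: G+C = 14, N = 25 → Tm = 64.9 + 41·(14 − 16.4)/25 = 61.0°C.
Reverse: G+C = 9, N = 25 → Tm = 64.9 + 41·(9 − 16.4)/25 = 52.8°C.
|ΔTm| = |61.0 − 52.8| = 8.2°C, > 4.1°C.

|ΔTm| = 8.2°C; the pair is not acceptable.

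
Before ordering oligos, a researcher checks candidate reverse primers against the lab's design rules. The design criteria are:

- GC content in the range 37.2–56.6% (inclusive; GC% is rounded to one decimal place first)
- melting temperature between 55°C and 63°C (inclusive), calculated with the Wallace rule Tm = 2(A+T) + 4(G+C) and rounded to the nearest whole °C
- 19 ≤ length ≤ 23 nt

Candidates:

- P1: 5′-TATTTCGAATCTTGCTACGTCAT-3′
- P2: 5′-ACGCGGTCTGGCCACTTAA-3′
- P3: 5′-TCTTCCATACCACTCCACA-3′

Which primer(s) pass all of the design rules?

P3 only.

P1 (23 nt, A=5 T=10 G=3 C=5): GC 8/23 = 34.8%, outside 37.2–56.6% ✗; Tm = 2·15 + 4·8 = 62°C ✓; length 23 ✓ — fails.
P2 (19 nt, A=4 T=4 G=5 C=6): GC 11/19 = 57.9%, outside 37.2–56.6% ✗; Tm = 2·8 + 4·11 = 60°C ✓; length 19 ✓ — fails.
P3 (19 nt, A=5 T=5 G=0 C=9): GC 9/19 = 47.4% ✓; Tm = 2·10 + 4·9 = 56°C ✓; length 19 ✓ — passes.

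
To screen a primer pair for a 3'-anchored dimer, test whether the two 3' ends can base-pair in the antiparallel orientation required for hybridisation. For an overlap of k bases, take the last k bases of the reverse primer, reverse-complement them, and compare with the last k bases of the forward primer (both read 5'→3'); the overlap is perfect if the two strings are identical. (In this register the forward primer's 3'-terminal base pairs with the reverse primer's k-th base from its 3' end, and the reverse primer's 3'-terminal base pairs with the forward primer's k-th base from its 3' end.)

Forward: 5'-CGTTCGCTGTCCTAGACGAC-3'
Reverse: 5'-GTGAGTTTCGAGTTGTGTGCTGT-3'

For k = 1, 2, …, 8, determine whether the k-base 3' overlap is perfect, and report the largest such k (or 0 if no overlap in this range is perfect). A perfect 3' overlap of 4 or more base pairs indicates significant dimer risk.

Longest perfect overlap: 2 complementary base pairs; below the dimer-risk threshold (threshold 4).

Last 8 bases (5'→3') — forward …TAGACGAC, reverse …TGTGCTGT.
Reverse complement of the reverse primer's last 8 bases: ACAGCACA; its first k bases are the reverse complement of the reverse primer's last k bases, so a perfect k-base overlap needs the forward primer's last k bases to equal them.
Comparing (forward last k vs required): k=1: C vs A ✗; k=2: AC vs AC ✓; k=3: GAC vs ACA ✗; k=4: CGAC vs ACAG ✗; k=5: ACGAC vs ACAGC ✗; k=6: GACGAC vs ACAGCA ✗; k=7: AGACGAC vs ACAGCAC ✗; k=8: TAGACGAC vs ACAGCACA ✗.
Only k = 2 is perfect, so the longest perfect 3' overlap is 2.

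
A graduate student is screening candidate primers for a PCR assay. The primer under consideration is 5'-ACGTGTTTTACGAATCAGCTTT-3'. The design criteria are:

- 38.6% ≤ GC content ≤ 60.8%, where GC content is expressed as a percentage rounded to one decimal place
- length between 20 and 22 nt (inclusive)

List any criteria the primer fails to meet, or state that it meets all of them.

Fails: GC content.

Base counts: A=5, T=9, G=4, C=4 (length 22).
GC content: GC 8/22 = 36.4%, outside 38.6–60.8% ✗
length: length 22 ✓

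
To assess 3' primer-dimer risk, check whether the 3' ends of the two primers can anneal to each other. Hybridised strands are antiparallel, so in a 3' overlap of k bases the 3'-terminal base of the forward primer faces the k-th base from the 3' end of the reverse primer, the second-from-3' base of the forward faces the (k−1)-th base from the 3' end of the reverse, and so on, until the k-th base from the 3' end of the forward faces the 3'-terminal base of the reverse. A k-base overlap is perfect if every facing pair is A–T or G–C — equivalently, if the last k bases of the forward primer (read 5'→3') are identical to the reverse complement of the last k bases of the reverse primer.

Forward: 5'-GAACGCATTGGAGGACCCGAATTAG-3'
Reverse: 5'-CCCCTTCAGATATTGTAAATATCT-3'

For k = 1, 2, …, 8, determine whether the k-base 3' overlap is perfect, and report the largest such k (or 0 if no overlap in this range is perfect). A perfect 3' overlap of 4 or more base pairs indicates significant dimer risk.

Last 8 bases (5'→3') — forward …CGAATTAG, reverse …AAATATCT.
Reverse complement of the reverse primer's last 8 bases: AGATATTT; its first k bases are the reverse complement of the reverse primer's last k bases, so a perfect k-base overlap needs the forward primer's last k bases to equal them.
Comparing (forward last k vs required): k=1: G vs A ✗; k=2: AG vs AG ✓; k=3: TAG vs AGA ✗; k=4: TTAG vs AGAT ✗; k=5: ATTAG vs AGATA ✗; k=6: AATTAG vs AGATAT ✗; k=7: GAATTAG vs AGATATT ✗; k=8: CGAATTAG vs AGATATTT ✗.
Only k = 2 is perfect, so the longest perfect 3' overlap is 2.

Longest perfect overlap: 2 complementary base pairs; below the dimer-risk threshold (threshold 4).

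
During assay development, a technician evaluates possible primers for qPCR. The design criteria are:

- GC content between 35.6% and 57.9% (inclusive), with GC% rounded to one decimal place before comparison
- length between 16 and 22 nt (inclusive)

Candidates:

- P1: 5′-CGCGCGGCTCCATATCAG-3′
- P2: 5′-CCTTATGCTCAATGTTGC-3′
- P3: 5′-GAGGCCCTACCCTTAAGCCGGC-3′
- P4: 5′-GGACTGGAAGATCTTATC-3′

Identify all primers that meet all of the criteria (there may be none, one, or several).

P1 (18 nt, A=3 T=3 G=5 C=7): GC 12/18 = 66.7%, outside 35.6–57.9% ✗; length 18 ✓ — fails.
P2 (18 nt, A=3 T=7 G=3 C=5): GC 8/18 = 44.4% ✓; length 18 ✓ — passes.
P3 (22 nt, A=4 T=3 G=6 C=9): GC 15/22 = 68.2%, outside 35.6–57.9% ✗; length 22 ✓ — fails.
P4 (18 nt, A=5 T=5 G=5 C=3): GC 8/18 = 44.4% ✓; length 18 ✓ — passes.

P2 and P4.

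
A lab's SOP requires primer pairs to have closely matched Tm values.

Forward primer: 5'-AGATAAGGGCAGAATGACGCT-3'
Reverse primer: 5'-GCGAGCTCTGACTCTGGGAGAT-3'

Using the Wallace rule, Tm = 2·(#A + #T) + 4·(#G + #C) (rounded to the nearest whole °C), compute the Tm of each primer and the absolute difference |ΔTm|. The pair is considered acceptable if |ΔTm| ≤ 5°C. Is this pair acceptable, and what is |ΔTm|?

Forward: A=8 T=3 G=7 C=3 → Tm = 2·11 + 4·10 = 62°C.
Reverse: A=4 T=5 G=8 C=5 → Tm = 2·9 + 4·13 = 70°C.
|ΔTm| = |62 − 70| = 8°C, > 5°C.

|ΔTm| = 8°C; the pair is not acceptable.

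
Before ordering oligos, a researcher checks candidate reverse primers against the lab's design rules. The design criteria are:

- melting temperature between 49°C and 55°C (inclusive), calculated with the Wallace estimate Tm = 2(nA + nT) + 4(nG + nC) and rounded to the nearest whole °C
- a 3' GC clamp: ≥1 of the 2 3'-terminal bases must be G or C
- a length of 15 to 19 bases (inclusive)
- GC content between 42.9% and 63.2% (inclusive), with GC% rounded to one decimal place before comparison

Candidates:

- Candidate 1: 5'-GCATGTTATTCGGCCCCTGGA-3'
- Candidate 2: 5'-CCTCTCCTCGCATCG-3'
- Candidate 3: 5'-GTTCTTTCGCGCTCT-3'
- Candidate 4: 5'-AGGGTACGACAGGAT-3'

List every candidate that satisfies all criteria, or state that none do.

Candidate 1 (21 nt, A=3 T=6 G=6 C=6): Tm = 2·9 + 4·12 = 66°C, outside 49–55°C ✗; 3' end GA has 1 G/C ✓; length 21, outside 15–19 ✗; GC 12/21 = 57.1% ✓ — fails.
Candidate 2 (15 nt, A=1 T=4 G=2 C=8): Tm = 2·5 + 4·10 = 50°C ✓; 3' end CG has 2 G/C ✓; length 15 ✓; GC 10/15 = 66.7%, outside 42.9–63.2% ✗ — fails.
Candidate 3 (15 nt, A=0 T=7 G=3 C=5): Tm = 2·7 + 4·8 = 46°C, outside 49–55°C ✗; 3' end CT has 1 G/C ✓; length 15 ✓; GC 8/15 = 53.3% ✓ — fails.
Candidate 4 (15 nt, A=5 T=2 G=6 C=2): Tm = 2·7 + 4·8 = 46°C, outside 49–55°C ✗; 3' end AT has 0 G/C, need ≥1 ✗; length 15 ✓; GC 8/15 = 53.3% ✓ — fails.

None of the candidates satisfy all criteria.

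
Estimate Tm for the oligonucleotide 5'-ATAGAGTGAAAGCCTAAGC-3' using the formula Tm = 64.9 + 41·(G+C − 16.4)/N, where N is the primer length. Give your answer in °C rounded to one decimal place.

Base counts: A=8, T=3, G=5, C=3; G+C = 8, N = 19.
Tm = 64.9 + 41·(8 − 16.4)/19 = 64.9 + -344.40/19 = 46.8°C.

46.8°C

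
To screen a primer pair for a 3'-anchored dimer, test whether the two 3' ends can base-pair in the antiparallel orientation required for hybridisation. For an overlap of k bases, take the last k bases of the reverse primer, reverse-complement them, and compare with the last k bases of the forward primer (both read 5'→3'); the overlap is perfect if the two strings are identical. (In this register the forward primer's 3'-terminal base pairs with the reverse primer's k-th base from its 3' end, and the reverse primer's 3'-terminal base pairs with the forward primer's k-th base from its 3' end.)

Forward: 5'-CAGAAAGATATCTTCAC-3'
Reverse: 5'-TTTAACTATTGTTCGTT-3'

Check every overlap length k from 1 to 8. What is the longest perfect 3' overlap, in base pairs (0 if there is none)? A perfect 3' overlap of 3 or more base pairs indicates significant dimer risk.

Last 8 bases (5'→3') — forward …ATCTTCAC, reverse …TGTTCGTT.
Reverse complement of the reverse primer's last 8 bases: AACGAACA; its first k bases are the reverse complement of the reverse primer's last k bases, so a perfect k-base overlap needs the forward primer's last k bases to equal them.
Comparing (forward last k vs required): k=1: C vs A ✗; k=2: AC vs AA ✗; k=3: CAC vs AAC ✗; k=4: TCAC vs AACG ✗; k=5: TTCAC vs AACGA ✗; k=6: CTTCAC vs AACGAA ✗; k=7: TCTTCAC vs AACGAAC ✗; k=8: ATCTTCAC vs AACGAACA ✗.
No overlap length from 1 to 8 is perfect, so the longest perfect 3' overlap is 0.

Longest perfect overlap: 0 complementary base pairs; below the dimer-risk threshold (threshold 3).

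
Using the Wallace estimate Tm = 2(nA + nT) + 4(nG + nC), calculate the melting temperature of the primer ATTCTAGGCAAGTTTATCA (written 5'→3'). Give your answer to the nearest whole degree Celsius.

50°C

Base counts: A=6, T=7, G=3, C=3 (length 19).
Tm = 2·(6+7) + 4·(3+3) = 2·13 + 4·6 = 26 + 24 = 50°C.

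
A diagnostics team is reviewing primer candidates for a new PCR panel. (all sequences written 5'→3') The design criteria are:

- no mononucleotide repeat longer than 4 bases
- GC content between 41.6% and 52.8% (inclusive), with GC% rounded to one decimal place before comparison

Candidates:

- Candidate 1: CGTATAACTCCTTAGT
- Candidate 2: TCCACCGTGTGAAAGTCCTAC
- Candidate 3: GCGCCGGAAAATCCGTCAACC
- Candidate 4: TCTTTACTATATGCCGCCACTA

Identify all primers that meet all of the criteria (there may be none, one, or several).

Candidate 2 only.

Candidate 1 (16 nt, A=4 T=6 G=2 C=4): longest run = 2 ✓; GC 6/16 = 37.5%, outside 41.6–52.8% ✗ — fails.
Candidate 2 (21 nt, A=5 T=5 G=4 C=7): longest run = 3 ✓; GC 11/21 = 52.4% ✓ — passes.
Candidate 3 (21 nt, A=6 T=2 G=5 C=8): longest run = 4 ✓; GC 13/21 = 61.9%, outside 41.6–52.8% ✗ — fails.
Candidate 4 (22 nt, A=5 T=8 G=2 C=7): longest run = 3 ✓; GC 9/22 = 40.9%, outside 41.6–52.8% ✗ — fails.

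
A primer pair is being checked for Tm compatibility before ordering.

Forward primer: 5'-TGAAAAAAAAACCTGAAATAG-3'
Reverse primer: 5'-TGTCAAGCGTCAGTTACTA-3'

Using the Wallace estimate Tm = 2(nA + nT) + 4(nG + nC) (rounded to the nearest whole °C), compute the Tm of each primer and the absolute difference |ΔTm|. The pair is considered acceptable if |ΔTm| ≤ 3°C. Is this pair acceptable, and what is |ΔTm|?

Forward: A=13 T=3 G=3 C=2 → Tm = 2·16 + 4·5 = 52°C.
Reverse: A=5 T=6 G=4 C=4 → Tm = 2·11 + 4·8 = 54°C.
|ΔTm| = |52 − 54| = 2°C, ≤ 3°C.

|ΔTm| = 2°C; the pair is acceptable.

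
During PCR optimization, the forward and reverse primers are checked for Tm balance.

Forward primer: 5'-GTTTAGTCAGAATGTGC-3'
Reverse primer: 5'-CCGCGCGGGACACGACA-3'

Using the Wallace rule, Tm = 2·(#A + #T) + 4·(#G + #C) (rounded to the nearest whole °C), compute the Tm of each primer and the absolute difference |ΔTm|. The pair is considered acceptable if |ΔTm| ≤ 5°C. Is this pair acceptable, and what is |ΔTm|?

|ΔTm| = 12°C; the pair is not acceptable.

Forward: A=4 T=6 G=5 C=2 → Tm = 2·10 + 4·7 = 48°C.
Reverse: A=4 T=0 G=6 C=7 → Tm = 2·4 + 4·13 = 60°C.
|ΔTm| = |48 − 60| = 12°C, > 5°C.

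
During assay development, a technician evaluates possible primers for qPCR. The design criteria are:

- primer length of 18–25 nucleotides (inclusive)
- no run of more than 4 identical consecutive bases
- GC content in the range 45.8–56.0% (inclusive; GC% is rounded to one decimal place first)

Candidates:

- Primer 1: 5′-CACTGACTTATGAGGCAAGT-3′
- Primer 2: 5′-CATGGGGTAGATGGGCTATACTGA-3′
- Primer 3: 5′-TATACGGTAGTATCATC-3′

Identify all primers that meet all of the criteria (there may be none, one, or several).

Primer 1 (20 nt, A=6 T=5 G=5 C=4): length 20 ✓; longest run = 2 ✓; GC 9/20 = 45.0%, outside 45.8–56.0% ✗ — fails.
Primer 2 (24 nt, A=6 T=6 G=9 C=3): length 24 ✓; longest run = 4 ✓; GC 12/24 = 50.0% ✓ — passes.
Primer 3 (17 nt, A=5 T=6 G=3 C=3): length 17, outside 18–25 ✗; longest run = 2 ✓; GC 6/17 = 35.3%, outside 45.8–56.0% ✗ — fails.

Primer 2 only.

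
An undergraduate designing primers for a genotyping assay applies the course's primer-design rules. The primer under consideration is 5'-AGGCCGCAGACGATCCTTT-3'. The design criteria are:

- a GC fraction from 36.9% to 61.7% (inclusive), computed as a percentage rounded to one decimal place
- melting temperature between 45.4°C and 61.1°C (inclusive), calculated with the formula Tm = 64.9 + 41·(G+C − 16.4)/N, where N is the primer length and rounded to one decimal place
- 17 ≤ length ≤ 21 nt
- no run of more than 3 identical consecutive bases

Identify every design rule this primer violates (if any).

Meets all criteria.

Base counts: A=4, T=4, G=5, C=6 (length 19).
GC content: GC 11/19 = 57.9% ✓
Tm: Tm = 64.9 + 41·(11 − 16.4)/19 = 53.2°C ✓
length: length 19 ✓
homopolymer run: longest run = 3 ✓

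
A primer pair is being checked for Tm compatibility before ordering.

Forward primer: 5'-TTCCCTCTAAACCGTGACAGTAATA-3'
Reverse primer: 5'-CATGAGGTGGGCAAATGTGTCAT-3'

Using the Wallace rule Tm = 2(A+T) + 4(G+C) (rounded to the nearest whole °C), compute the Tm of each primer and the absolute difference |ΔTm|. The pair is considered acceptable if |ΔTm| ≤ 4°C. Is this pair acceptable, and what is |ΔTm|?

|ΔTm| = 2°C; the pair is acceptable.

Forward: A=8 T=7 G=3 C=7 → Tm = 2·15 + 4·10 = 70°C.
Reverse: A=6 T=6 G=8 C=3 → Tm = 2·12 + 4·11 = 68°C.
|ΔTm| = |70 − 68| = 2°C, ≤ 4°C.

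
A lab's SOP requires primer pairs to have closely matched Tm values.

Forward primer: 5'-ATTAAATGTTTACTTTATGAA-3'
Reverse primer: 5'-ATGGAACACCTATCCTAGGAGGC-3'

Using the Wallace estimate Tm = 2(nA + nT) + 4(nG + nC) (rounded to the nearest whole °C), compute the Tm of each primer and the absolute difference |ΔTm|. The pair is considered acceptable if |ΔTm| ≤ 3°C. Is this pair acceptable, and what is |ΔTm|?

Forward: A=8 T=10 G=2 C=1 → Tm = 2·18 + 4·3 = 48°C.
Reverse: A=7 T=4 G=6 C=6 → Tm = 2·11 + 4·12 = 70°C.
|ΔTm| = |48 − 70| = 22°C, > 3°C.

|ΔTm| = 22°C; the pair is not acceptable.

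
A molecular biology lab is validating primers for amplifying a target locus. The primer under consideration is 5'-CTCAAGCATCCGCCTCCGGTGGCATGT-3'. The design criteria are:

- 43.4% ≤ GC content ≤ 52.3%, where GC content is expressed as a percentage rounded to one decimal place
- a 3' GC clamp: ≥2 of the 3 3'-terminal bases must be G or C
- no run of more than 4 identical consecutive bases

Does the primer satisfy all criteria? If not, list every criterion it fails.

Fails: GC content, GC clamp.

Base counts: A=4, T=6, G=7, C=10 (length 27).
GC content: GC 17/27 = 63.0%, outside 43.4–52.3% ✗
GC clamp: 3' end TGT has 1 G/C, need ≥2 ✗
homopolymer run: longest run = 2 ✓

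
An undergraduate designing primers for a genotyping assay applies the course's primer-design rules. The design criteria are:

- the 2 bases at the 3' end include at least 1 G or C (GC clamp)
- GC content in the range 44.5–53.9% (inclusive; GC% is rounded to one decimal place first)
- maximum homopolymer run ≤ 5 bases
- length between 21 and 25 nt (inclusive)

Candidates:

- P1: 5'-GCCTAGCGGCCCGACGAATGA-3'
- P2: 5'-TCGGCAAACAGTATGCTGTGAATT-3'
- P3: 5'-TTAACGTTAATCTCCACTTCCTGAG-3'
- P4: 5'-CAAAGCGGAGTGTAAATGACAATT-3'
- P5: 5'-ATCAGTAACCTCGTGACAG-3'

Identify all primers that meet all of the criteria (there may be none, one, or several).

None of the candidates satisfy all criteria.

P1 (21 nt, A=5 T=2 G=7 C=7): 3' end GA has 1 G/C ✓; GC 14/21 = 66.7%, outside 44.5–53.9% ✗; longest run = 3 ✓; length 21 ✓ — fails.
P2 (24 nt, A=7 T=7 G=6 C=4): 3' end TT has 0 G/C, need ≥1 ✗; GC 10/24 = 41.7%, outside 44.5–53.9% ✗; longest run = 3 ✓; length 24 ✓ — fails.
P3 (25 nt, A=6 T=9 G=3 C=7): 3' end AG has 1 G/C ✓; GC 10/25 = 40.0%, outside 44.5–53.9% ✗; longest run = 2 ✓; length 25 ✓ — fails.
P4 (24 nt, A=10 T=5 G=6 C=3): 3' end TT has 0 G/C, need ≥1 ✗; GC 9/24 = 37.5%, outside 44.5–53.9% ✗; longest run = 3 ✓; length 24 ✓ — fails.
P5 (19 nt, A=6 T=4 G=4 C=5): 3' end AG has 1 G/C ✓; GC 9/19 = 47.4% ✓; longest run = 2 ✓; length 19, outside 21–25 ✗ — fails.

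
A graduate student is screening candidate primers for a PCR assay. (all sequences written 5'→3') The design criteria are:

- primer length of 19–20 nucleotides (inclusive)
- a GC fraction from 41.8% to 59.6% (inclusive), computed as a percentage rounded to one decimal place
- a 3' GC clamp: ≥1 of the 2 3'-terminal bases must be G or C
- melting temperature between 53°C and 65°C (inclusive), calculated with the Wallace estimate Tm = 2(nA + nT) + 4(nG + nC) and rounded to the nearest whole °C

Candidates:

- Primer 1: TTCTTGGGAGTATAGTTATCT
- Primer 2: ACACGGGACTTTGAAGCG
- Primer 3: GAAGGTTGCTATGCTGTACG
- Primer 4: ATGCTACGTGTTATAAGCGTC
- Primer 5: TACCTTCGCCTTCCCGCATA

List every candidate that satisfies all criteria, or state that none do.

Primer 3 only.

Primer 1 (21 nt, A=4 T=10 G=5 C=2): length 21, outside 19–20 ✗; GC 7/21 = 33.3%, outside 41.8–59.6% ✗; 3' end CT has 1 G/C ✓; Tm = 2·14 + 4·7 = 56°C ✓ — fails.
Primer 2 (18 nt, A=5 T=3 G=6 C=4): length 18, outside 19–20 ✗; GC 10/18 = 55.6% ✓; 3' end CG has 2 G/C ✓; Tm = 2·8 + 4·10 = 56°C ✓ — fails.
Primer 3 (20 nt, A=4 T=6 G=7 C=3): length 20 ✓; GC 10/20 = 50.0% ✓; 3' end CG has 2 G/C ✓; Tm = 2·10 + 4·10 = 60°C ✓ — passes.
Primer 4 (21 nt, A=5 T=7 G=5 C=4): length 21, outside 19–20 ✗; GC 9/21 = 42.9% ✓; 3' end TC has 1 G/C ✓; Tm = 2·12 + 4·9 = 60°C ✓ — fails.
Primer 5 (20 nt, A=3 T=6 G=2 C=9): length 20 ✓; GC 11/20 = 55.0% ✓; 3' end TA has 0 G/C, need ≥1 ✗; Tm = 2·9 + 4·11 = 62°C ✓ — fails.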